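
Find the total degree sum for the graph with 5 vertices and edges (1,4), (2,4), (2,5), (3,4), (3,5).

Step 1: Count edges incident to each vertex:
  deg(1) = 1 (neighbors: 4)
  deg(2) = 2 (neighbors: 4, 5)
  deg(3) = 2 (neighbors: 4, 5)
  deg(4) = 3 (neighbors: 1, 2, 3)
  deg(5) = 2 (neighbors: 2, 3)

Step 2: Sum all degrees:
  1 + 2 + 2 + 3 + 2 = 10

Verification: sum of degrees = 2 * |E| = 2 * 5 = 10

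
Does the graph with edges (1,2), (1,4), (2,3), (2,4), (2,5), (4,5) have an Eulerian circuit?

Step 1: Find the degree of each vertex:
  deg(1) = 2
  deg(2) = 4
  deg(3) = 1
  deg(4) = 3
  deg(5) = 2

Step 2: Count vertices with odd degree:
  Odd-degree vertices: 3, 4 (2 total)

Step 3: Apply Euler's theorem:
  - Eulerian circuit exists iff graph is connected and all vertices have even degree
  - Eulerian path exists iff graph is connected and has 0 or 2 odd-degree vertices

Graph is connected with exactly 2 odd-degree vertices (3, 4).
Eulerian path exists (starting and ending at the odd-degree vertices), but no Eulerian circuit.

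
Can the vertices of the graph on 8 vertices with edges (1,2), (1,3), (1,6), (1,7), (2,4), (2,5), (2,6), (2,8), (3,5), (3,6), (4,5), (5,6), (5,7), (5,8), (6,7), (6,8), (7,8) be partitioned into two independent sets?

Step 1: Attempt 2-coloring using BFS:
  Start at vertex 1, assign color 0
  Color vertex 2 with color 1 (neighbor of 1)
  Color vertex 3 with color 1 (neighbor of 1)
  Color vertex 6 with color 1 (neighbor of 1)
  Color vertex 7 with color 1 (neighbor of 1)
  Color vertex 4 with color 0 (neighbor of 2)
  Color vertex 5 with color 0 (neighbor of 2)

Step 2: Conflict found! Vertices 2 and 6 are adjacent but have the same color.
This means the graph contains an odd cycle.

The graph is NOT bipartite.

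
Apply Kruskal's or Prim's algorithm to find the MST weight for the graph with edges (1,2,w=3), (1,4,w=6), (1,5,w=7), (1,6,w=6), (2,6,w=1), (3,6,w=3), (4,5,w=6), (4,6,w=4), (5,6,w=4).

Apply Kruskal's algorithm (sort edges by weight, add if no cycle):

Sorted edges by weight:
  (2,6) w=1
  (1,2) w=3
  (3,6) w=3
  (4,6) w=4
  (5,6) w=4
  (1,4) w=6
  (1,6) w=6
  (4,5) w=6
  (1,5) w=7

Add edge (2,6) w=1 -- no cycle. Running total: 1
Add edge (1,2) w=3 -- no cycle. Running total: 4
Add edge (3,6) w=3 -- no cycle. Running total: 7
Add edge (4,6) w=4 -- no cycle. Running total: 11
Add edge (5,6) w=4 -- no cycle. Running total: 15

MST edges: (2,6,w=1), (1,2,w=3), (3,6,w=3), (4,6,w=4), (5,6,w=4)
Total MST weight: 1 + 3 + 3 + 4 + 4 = 15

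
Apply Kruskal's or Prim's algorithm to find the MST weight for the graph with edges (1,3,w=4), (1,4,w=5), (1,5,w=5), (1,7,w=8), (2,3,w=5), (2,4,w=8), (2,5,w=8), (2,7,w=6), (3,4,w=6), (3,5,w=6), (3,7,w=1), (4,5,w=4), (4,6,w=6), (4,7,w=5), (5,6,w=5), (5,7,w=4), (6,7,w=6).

Apply Kruskal's algorithm (sort edges by weight, add if no cycle):

Sorted edges by weight:
  (3,7) w=1
  (1,3) w=4
  (4,5) w=4
  (5,7) w=4
  (1,5) w=5
  (1,4) w=5
  (2,3) w=5
  (4,7) w=5
  (5,6) w=5
  (2,7) w=6
  (3,5) w=6
  (3,4) w=6
  (4,6) w=6
  (6,7) w=6
  (1,7) w=8
  (2,4) w=8
  (2,5) w=8

Add edge (3,7) w=1 -- no cycle. Running total: 1
Add edge (1,3) w=4 -- no cycle. Running total: 5
Add edge (4,5) w=4 -- no cycle. Running total: 9
Add edge (5,7) w=4 -- no cycle. Running total: 13
Skip edge (1,5) w=5 -- would create cycle
Skip edge (1,4) w=5 -- would create cycle
Add edge (2,3) w=5 -- no cycle. Running total: 18
Skip edge (4,7) w=5 -- would create cycle
Add edge (5,6) w=5 -- no cycle. Running total: 23

MST edges: (3,7,w=1), (1,3,w=4), (4,5,w=4), (5,7,w=4), (2,3,w=5), (5,6,w=5)
Total MST weight: 1 + 4 + 4 + 4 + 5 + 5 = 23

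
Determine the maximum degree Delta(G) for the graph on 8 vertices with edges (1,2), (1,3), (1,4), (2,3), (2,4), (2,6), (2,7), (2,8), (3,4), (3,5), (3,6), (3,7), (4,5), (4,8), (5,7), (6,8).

Step 1: Count edges incident to each vertex:
  deg(1) = 3 (neighbors: 2, 3, 4)
  deg(2) = 6 (neighbors: 1, 3, 4, 6, 7, 8)
  deg(3) = 6 (neighbors: 1, 2, 4, 5, 6, 7)
  deg(4) = 5 (neighbors: 1, 2, 3, 5, 8)
  deg(5) = 3 (neighbors: 3, 4, 7)
  deg(6) = 3 (neighbors: 2, 3, 8)
  deg(7) = 3 (neighbors: 2, 3, 5)
  deg(8) = 3 (neighbors: 2, 4, 6)

Step 2: Find maximum:
  max(3, 6, 6, 5, 3, 3, 3, 3) = 6 (vertex 2)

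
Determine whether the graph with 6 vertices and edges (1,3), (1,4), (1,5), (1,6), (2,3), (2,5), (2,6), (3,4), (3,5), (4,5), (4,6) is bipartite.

Step 1: Attempt 2-coloring using BFS:
  Start at vertex 1, assign color 0
  Color vertex 3 with color 1 (neighbor of 1)
  Color vertex 4 with color 1 (neighbor of 1)
  Color vertex 5 with color 1 (neighbor of 1)
  Color vertex 6 with color 1 (neighbor of 1)
  Color vertex 2 with color 0 (neighbor of 3)

Step 2: Conflict found! Vertices 3 and 4 are adjacent but have the same color.
This means the graph contains an odd cycle.

The graph is NOT bipartite.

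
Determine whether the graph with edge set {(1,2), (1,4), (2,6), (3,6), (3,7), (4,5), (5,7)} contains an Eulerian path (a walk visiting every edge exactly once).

Step 1: Find the degree of each vertex:
  deg(1) = 2
  deg(2) = 2
  deg(3) = 2
  deg(4) = 2
  deg(5) = 2
  deg(6) = 2
  deg(7) = 2

Step 2: Count vertices with odd degree:
  All vertices have even degree (0 odd-degree vertices)

Step 3: Apply Euler's theorem:
  - Eulerian circuit exists iff graph is connected and all vertices have even degree
  - Eulerian path exists iff graph is connected and has 0 or 2 odd-degree vertices

Graph is connected with 0 odd-degree vertices.
Both Eulerian circuit and Eulerian path exist.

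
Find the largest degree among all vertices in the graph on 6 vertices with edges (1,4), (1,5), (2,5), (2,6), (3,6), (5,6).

Step 1: Count edges incident to each vertex:
  deg(1) = 2 (neighbors: 4, 5)
  deg(2) = 2 (neighbors: 5, 6)
  deg(3) = 1 (neighbors: 6)
  deg(4) = 1 (neighbors: 1)
  deg(5) = 3 (neighbors: 1, 2, 6)
  deg(6) = 3 (neighbors: 2, 3, 5)

Step 2: Find maximum:
  max(2, 2, 1, 1, 3, 3) = 3 (vertex 5)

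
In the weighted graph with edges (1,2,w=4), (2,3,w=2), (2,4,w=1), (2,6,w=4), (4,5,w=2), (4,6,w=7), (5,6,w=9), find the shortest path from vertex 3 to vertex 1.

Step 1: Build adjacency list with weights:
  1: 2(w=4)
  2: 1(w=4), 3(w=2), 4(w=1), 6(w=4)
  3: 2(w=2)
  4: 2(w=1), 5(w=2), 6(w=7)
  5: 4(w=2), 6(w=9)
  6: 2(w=4), 4(w=7), 5(w=9)

Step 2: Apply Dijkstra's algorithm from vertex 3:
  Visit vertex 3 (distance=0)
    Update dist[2] = 2
  Visit vertex 2 (distance=2)
    Update dist[1] = 6
    Update dist[4] = 3
    Update dist[6] = 6
  Visit vertex 4 (distance=3)
    Update dist[5] = 5
  Visit vertex 5 (distance=5)
  Visit vertex 1 (distance=6)

Step 3: Shortest path: 3 -> 2 -> 1
Total weight: 2 + 4 = 6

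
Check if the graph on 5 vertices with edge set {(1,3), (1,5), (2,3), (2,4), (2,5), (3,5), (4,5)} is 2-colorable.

Step 1: Attempt 2-coloring using BFS:
  Start at vertex 1, assign color 0
  Color vertex 3 with color 1 (neighbor of 1)
  Color vertex 5 with color 1 (neighbor of 1)
  Color vertex 2 with color 0 (neighbor of 3)

Step 2: Conflict found! Vertices 3 and 5 are adjacent but have the same color.
This means the graph contains an odd cycle.

The graph is NOT bipartite.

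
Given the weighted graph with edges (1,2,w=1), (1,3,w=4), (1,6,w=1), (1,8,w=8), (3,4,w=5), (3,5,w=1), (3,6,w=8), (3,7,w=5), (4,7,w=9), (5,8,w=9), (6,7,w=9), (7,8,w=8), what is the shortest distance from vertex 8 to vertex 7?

Step 1: Build adjacency list with weights:
  1: 2(w=1), 3(w=4), 6(w=1), 8(w=8)
  2: 1(w=1)
  3: 1(w=4), 4(w=5), 5(w=1), 6(w=8), 7(w=5)
  4: 3(w=5), 7(w=9)
  5: 3(w=1), 8(w=9)
  6: 1(w=1), 3(w=8), 7(w=9)
  7: 3(w=5), 4(w=9), 6(w=9), 8(w=8)
  8: 1(w=8), 5(w=9), 7(w=8)

Step 2: Apply Dijkstra's algorithm from vertex 8:
  Visit vertex 8 (distance=0)
    Update dist[1] = 8
    Update dist[5] = 9
    Update dist[7] = 8
  Visit vertex 1 (distance=8)
    Update dist[2] = 9
    Update dist[3] = 12
    Update dist[6] = 9
  Visit vertex 7 (distance=8)
    Update dist[4] = 17

Step 3: Shortest path: 8 -> 7
Total weight: 8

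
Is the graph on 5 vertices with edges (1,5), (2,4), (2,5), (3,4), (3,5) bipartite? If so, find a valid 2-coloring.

Step 1: Attempt 2-coloring using BFS:
  Start at vertex 1, assign color 0
  Color vertex 5 with color 1 (neighbor of 1)
  Color vertex 2 with color 0 (neighbor of 5)
  Color vertex 3 with color 0 (neighbor of 5)
  Color vertex 4 with color 1 (neighbor of 2)

Step 2: 2-coloring succeeded. No conflicts found.
  Set A (color 0): {1, 2, 3}
  Set B (color 1): {4, 5}

The graph is bipartite with partition {1, 2, 3}, {4, 5}.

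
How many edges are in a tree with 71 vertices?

A tree on n vertices always has exactly n - 1 edges.
For n = 71: edges = 71 - 1 = 70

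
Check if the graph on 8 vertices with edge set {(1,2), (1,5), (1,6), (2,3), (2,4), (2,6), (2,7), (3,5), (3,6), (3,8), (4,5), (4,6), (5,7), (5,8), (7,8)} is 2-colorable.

Step 1: Attempt 2-coloring using BFS:
  Start at vertex 1, assign color 0
  Color vertex 2 with color 1 (neighbor of 1)
  Color vertex 5 with color 1 (neighbor of 1)
  Color vertex 6 with color 1 (neighbor of 1)
  Color vertex 3 with color 0 (neighbor of 2)
  Color vertex 4 with color 0 (neighbor of 2)

Step 2: Conflict found! Vertices 2 and 6 are adjacent but have the same color.
This means the graph contains an odd cycle.

The graph is NOT bipartite.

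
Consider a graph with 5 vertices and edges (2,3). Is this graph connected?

Step 1: Build adjacency list from edges:
  1: (none)
  2: 3
  3: 2
  4: (none)
  5: (none)

Step 2: Run BFS/DFS from vertex 1:
  Visited: {1}
  Reached 1 of 5 vertices

Step 3: Only 1 of 5 vertices reached. Graph is disconnected.
Connected components: {1}, {2, 3}, {4}, {5}
Answer: No, the graph is not connected (4 components).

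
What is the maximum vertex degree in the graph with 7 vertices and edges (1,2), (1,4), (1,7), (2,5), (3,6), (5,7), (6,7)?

Step 1: Count edges incident to each vertex:
  deg(1) = 3 (neighbors: 2, 4, 7)
  deg(2) = 2 (neighbors: 1, 5)
  deg(3) = 1 (neighbors: 6)
  deg(4) = 1 (neighbors: 1)
  deg(5) = 2 (neighbors: 2, 7)
  deg(6) = 2 (neighbors: 3, 7)
  deg(7) = 3 (neighbors: 1, 5, 6)

Step 2: Find maximum:
  max(3, 2, 1, 1, 2, 2, 3) = 3 (vertex 1)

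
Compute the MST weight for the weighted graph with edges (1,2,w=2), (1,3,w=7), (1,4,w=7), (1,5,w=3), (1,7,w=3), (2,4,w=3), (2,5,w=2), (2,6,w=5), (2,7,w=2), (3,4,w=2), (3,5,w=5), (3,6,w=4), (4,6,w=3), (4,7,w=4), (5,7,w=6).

Apply Kruskal's algorithm (sort edges by weight, add if no cycle):

Sorted edges by weight:
  (1,2) w=2
  (2,5) w=2
  (2,7) w=2
  (3,4) w=2
  (1,5) w=3
  (1,7) w=3
  (2,4) w=3
  (4,6) w=3
  (3,6) w=4
  (4,7) w=4
  (2,6) w=5
  (3,5) w=5
  (5,7) w=6
  (1,3) w=7
  (1,4) w=7

Add edge (1,2) w=2 -- no cycle. Running total: 2
Add edge (2,5) w=2 -- no cycle. Running total: 4
Add edge (2,7) w=2 -- no cycle. Running total: 6
Add edge (3,4) w=2 -- no cycle. Running total: 8
Skip edge (1,5) w=3 -- would create cycle
Skip edge (1,7) w=3 -- would create cycle
Add edge (2,4) w=3 -- no cycle. Running total: 11
Add edge (4,6) w=3 -- no cycle. Running total: 14

MST edges: (1,2,w=2), (2,5,w=2), (2,7,w=2), (3,4,w=2), (2,4,w=3), (4,6,w=3)
Total MST weight: 2 + 2 + 2 + 2 + 3 + 3 = 14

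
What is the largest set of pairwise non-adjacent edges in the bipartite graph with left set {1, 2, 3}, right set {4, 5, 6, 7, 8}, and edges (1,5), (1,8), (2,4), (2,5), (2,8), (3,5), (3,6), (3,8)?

Step 1: List the neighbors of each left vertex:
  1: 5, 8
  2: 4, 5, 8
  3: 5, 6, 8

Step 2: Greedily match left vertices, then look for augmenting paths:
  Match 1 -- 5
  Match 2 -- 4
  Match 3 -- 6
  No augmenting path remains.

Step 3: Verify this is maximum:
  Matching size 3 = min(|L|, |R|) = min(3, 5), which is an upper bound, so this matching is maximum.

Maximum matching: {(1,5), (2,4), (3,6)}
Size: 3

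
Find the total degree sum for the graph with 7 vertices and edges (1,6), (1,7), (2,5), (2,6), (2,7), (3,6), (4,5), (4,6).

Step 1: Count edges incident to each vertex:
  deg(1) = 2 (neighbors: 6, 7)
  deg(2) = 3 (neighbors: 5, 6, 7)
  deg(3) = 1 (neighbors: 6)
  deg(4) = 2 (neighbors: 5, 6)
  deg(5) = 2 (neighbors: 2, 4)
  deg(6) = 4 (neighbors: 1, 2, 3, 4)
  deg(7) = 2 (neighbors: 1, 2)

Step 2: Sum all degrees:
  2 + 3 + 1 + 2 + 2 + 4 + 2 = 16

Verification: sum of degrees = 2 * |E| = 2 * 8 = 16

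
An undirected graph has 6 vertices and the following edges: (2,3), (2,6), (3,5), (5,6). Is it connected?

Step 1: Build adjacency list from edges:
  1: (none)
  2: 3, 6
  3: 2, 5
  4: (none)
  5: 3, 6
  6: 2, 5

Step 2: Run BFS/DFS from vertex 1:
  Visited: {1}
  Reached 1 of 6 vertices

Step 3: Only 1 of 6 vertices reached. Graph is disconnected.
Connected components: {1}, {2, 3, 5, 6}, {4}
Answer: No, the graph is not connected (3 components).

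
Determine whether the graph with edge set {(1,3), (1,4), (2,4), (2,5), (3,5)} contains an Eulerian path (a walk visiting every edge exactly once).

Step 1: Find the degree of each vertex:
  deg(1) = 2
  deg(2) = 2
  deg(3) = 2
  deg(4) = 2
  deg(5) = 2

Step 2: Count vertices with odd degree:
  All vertices have even degree (0 odd-degree vertices)

Step 3: Apply Euler's theorem:
  - Eulerian circuit exists iff graph is connected and all vertices have even degree
  - Eulerian path exists iff graph is connected and has 0 or 2 odd-degree vertices

Graph is connected with 0 odd-degree vertices.
Both Eulerian circuit and Eulerian path exist.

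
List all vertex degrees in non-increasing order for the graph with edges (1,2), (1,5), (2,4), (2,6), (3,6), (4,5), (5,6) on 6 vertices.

Step 1: Count edges incident to each vertex:
  deg(1) = 2 (neighbors: 2, 5)
  deg(2) = 3 (neighbors: 1, 4, 6)
  deg(3) = 1 (neighbors: 6)
  deg(4) = 2 (neighbors: 2, 5)
  deg(5) = 3 (neighbors: 1, 4, 6)
  deg(6) = 3 (neighbors: 2, 3, 5)

Step 2: Sort degrees in non-increasing order:
  Degrees: [2, 3, 1, 2, 3, 3] -> sorted: [3, 3, 3, 2, 2, 1]

Degree sequence: [3, 3, 3, 2, 2, 1]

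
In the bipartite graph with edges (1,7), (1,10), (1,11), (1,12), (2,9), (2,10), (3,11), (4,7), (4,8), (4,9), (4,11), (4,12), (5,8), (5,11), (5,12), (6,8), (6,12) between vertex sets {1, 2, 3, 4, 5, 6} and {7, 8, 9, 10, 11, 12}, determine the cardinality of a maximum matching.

Step 1: List the neighbors of each left vertex:
  1: 7, 10, 11, 12
  2: 9, 10
  3: 11
  4: 7, 8, 9, 11, 12
  5: 8, 11, 12
  6: 8, 12

Step 2: Greedily match left vertices, then look for augmenting paths:
  Match 1 -- 10
  Match 2 -- 9
  Match 3 -- 11
  Match 4 -- 7
  Match 5 -- 12
  Match 6 -- 8
  No augmenting path remains.

Step 3: Verify this is maximum:
  Matching size 6 = min(|L|, |R|) = min(6, 6), which is an upper bound, so this matching is maximum.

Maximum matching: {(1,10), (2,9), (3,11), (4,7), (5,12), (6,8)}
Size: 6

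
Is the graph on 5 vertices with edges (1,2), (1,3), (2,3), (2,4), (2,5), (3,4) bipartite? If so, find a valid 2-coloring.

Step 1: Attempt 2-coloring using BFS:
  Start at vertex 1, assign color 0
  Color vertex 2 with color 1 (neighbor of 1)
  Color vertex 3 with color 1 (neighbor of 1)

Step 2: Conflict found! Vertices 2 and 3 are adjacent but have the same color.
This means the graph contains an odd cycle.

The graph is NOT bipartite.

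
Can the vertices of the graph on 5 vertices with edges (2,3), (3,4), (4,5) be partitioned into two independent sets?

Step 1: Attempt 2-coloring using BFS:
  Start at vertex 1, assign color 0
  Start new component at vertex 2, assign color 0
  Color vertex 3 with color 1 (neighbor of 2)
  Color vertex 4 with color 0 (neighbor of 3)
  Color vertex 5 with color 1 (neighbor of 4)

Step 2: 2-coloring succeeded. No conflicts found.
  Set A (color 0): {1, 2, 4}
  Set B (color 1): {3, 5}

The graph is bipartite with partition {1, 2, 4}, {3, 5}.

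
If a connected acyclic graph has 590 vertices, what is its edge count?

A tree on n vertices always has exactly n - 1 edges.
For n = 590: edges = 590 - 1 = 589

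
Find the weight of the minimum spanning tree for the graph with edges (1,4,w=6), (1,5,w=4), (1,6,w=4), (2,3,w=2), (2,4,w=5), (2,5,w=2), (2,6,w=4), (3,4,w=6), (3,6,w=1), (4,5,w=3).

Apply Kruskal's algorithm (sort edges by weight, add if no cycle):

Sorted edges by weight:
  (3,6) w=1
  (2,3) w=2
  (2,5) w=2
  (4,5) w=3
  (1,5) w=4
  (1,6) w=4
  (2,6) w=4
  (2,4) w=5
  (1,4) w=6
  (3,4) w=6

Add edge (3,6) w=1 -- no cycle. Running total: 1
Add edge (2,3) w=2 -- no cycle. Running total: 3
Add edge (2,5) w=2 -- no cycle. Running total: 5
Add edge (4,5) w=3 -- no cycle. Running total: 8
Add edge (1,5) w=4 -- no cycle. Running total: 12

MST edges: (3,6,w=1), (2,3,w=2), (2,5,w=2), (4,5,w=3), (1,5,w=4)
Total MST weight: 1 + 2 + 2 + 3 + 4 = 12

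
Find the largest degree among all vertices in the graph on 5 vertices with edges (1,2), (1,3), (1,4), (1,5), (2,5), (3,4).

Step 1: Count edges incident to each vertex:
  deg(1) = 4 (neighbors: 2, 3, 4, 5)
  deg(2) = 2 (neighbors: 1, 5)
  deg(3) = 2 (neighbors: 1, 4)
  deg(4) = 2 (neighbors: 1, 3)
  deg(5) = 2 (neighbors: 1, 2)

Step 2: Find maximum:
  max(4, 2, 2, 2, 2) = 4 (vertex 1)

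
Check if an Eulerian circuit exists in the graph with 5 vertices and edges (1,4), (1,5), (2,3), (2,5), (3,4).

Step 1: Find the degree of each vertex:
  deg(1) = 2
  deg(2) = 2
  deg(3) = 2
  deg(4) = 2
  deg(5) = 2

Step 2: Count vertices with odd degree:
  All vertices have even degree (0 odd-degree vertices)

Step 3: Apply Euler's theorem:
  - Eulerian circuit exists iff graph is connected and all vertices have even degree
  - Eulerian path exists iff graph is connected and has 0 or 2 odd-degree vertices

Graph is connected with 0 odd-degree vertices.
Both Eulerian circuit and Eulerian path exist.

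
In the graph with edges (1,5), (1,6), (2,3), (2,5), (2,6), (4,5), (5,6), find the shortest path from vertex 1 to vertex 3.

Step 1: Build adjacency list:
  1: 5, 6
  2: 3, 5, 6
  3: 2
  4: 5
  5: 1, 2, 4, 6
  6: 1, 2, 5

Step 2: BFS from vertex 1 to find shortest path to 3:
  vertex 5 reached at distance 1
  vertex 6 reached at distance 1
  vertex 2 reached at distance 2
  vertex 4 reached at distance 2
  vertex 3 reached at distance 3

Step 3: Shortest path: 1 -> 5 -> 2 -> 3
Path length: 3 edges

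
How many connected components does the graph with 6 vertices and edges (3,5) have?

Step 1: Build adjacency list from edges:
  1: (none)
  2: (none)
  3: 5
  4: (none)
  5: 3
  6: (none)

Step 2: Run BFS/DFS from vertex 1:
  Visited: {1}
  Reached 1 of 6 vertices

Step 3: Only 1 of 6 vertices reached. Graph is disconnected.
Connected components: {1}, {2}, {3, 5}, {4}, {6}
Number of connected components: 5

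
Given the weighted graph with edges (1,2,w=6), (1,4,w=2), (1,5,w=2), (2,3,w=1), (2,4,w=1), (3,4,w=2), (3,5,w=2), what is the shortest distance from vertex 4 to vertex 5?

Step 1: Build adjacency list with weights:
  1: 2(w=6), 4(w=2), 5(w=2)
  2: 1(w=6), 3(w=1), 4(w=1)
  3: 2(w=1), 4(w=2), 5(w=2)
  4: 1(w=2), 2(w=1), 3(w=2)
  5: 1(w=2), 3(w=2)

Step 2: Apply Dijkstra's algorithm from vertex 4:
  Visit vertex 4 (distance=0)
    Update dist[1] = 2
    Update dist[2] = 1
    Update dist[3] = 2
  Visit vertex 2 (distance=1)
  Visit vertex 1 (distance=2)
    Update dist[5] = 4
  Visit vertex 3 (distance=2)
  Visit vertex 5 (distance=4)

Step 3: Shortest path: 4 -> 1 -> 5
Total weight: 2 + 2 = 4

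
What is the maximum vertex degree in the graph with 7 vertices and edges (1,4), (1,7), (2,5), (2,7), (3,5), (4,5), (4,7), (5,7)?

Step 1: Count edges incident to each vertex:
  deg(1) = 2 (neighbors: 4, 7)
  deg(2) = 2 (neighbors: 5, 7)
  deg(3) = 1 (neighbors: 5)
  deg(4) = 3 (neighbors: 1, 5, 7)
  deg(5) = 4 (neighbors: 2, 3, 4, 7)
  deg(6) = 0 (neighbors: none)
  deg(7) = 4 (neighbors: 1, 2, 4, 5)

Step 2: Find maximum:
  max(2, 2, 1, 3, 4, 0, 4) = 4 (vertex 5)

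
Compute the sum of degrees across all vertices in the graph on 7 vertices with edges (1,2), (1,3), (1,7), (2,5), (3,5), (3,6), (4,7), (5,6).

Step 1: Count edges incident to each vertex:
  deg(1) = 3 (neighbors: 2, 3, 7)
  deg(2) = 2 (neighbors: 1, 5)
  deg(3) = 3 (neighbors: 1, 5, 6)
  deg(4) = 1 (neighbors: 7)
  deg(5) = 3 (neighbors: 2, 3, 6)
  deg(6) = 2 (neighbors: 3, 5)
  deg(7) = 2 (neighbors: 1, 4)

Step 2: Sum all degrees:
  3 + 2 + 3 + 1 + 3 + 2 + 2 = 16

Verification: sum of degrees = 2 * |E| = 2 * 8 = 16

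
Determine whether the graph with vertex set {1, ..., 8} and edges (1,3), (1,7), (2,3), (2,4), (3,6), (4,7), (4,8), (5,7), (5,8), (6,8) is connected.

Step 1: Build adjacency list from edges:
  1: 3, 7
  2: 3, 4
  3: 1, 2, 6
  4: 2, 7, 8
  5: 7, 8
  6: 3, 8
  7: 1, 4, 5
  8: 4, 5, 6

Step 2: Run BFS/DFS from vertex 1:
  Visited: {1, 3, 7, 2, 6, 4, 5, 8}
  Reached 8 of 8 vertices

Step 3: All 8 vertices reached from vertex 1, so the graph is connected.
Answer: Yes, the graph is connected.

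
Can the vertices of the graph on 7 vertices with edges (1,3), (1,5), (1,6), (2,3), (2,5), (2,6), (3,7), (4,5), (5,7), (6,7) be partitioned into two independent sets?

Step 1: Attempt 2-coloring using BFS:
  Start at vertex 1, assign color 0
  Color vertex 3 with color 1 (neighbor of 1)
  Color vertex 5 with color 1 (neighbor of 1)
  Color vertex 6 with color 1 (neighbor of 1)
  Color vertex 2 with color 0 (neighbor of 3)
  Color vertex 7 with color 0 (neighbor of 3)
  Color vertex 4 with color 0 (neighbor of 5)

Step 2: 2-coloring succeeded. No conflicts found.
  Set A (color 0): {1, 2, 4, 7}
  Set B (color 1): {3, 5, 6}

The graph is bipartite with partition {1, 2, 4, 7}, {3, 5, 6}.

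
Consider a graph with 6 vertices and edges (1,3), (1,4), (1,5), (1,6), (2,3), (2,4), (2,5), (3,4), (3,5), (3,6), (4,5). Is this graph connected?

Step 1: Build adjacency list from edges:
  1: 3, 4, 5, 6
  2: 3, 4, 5
  3: 1, 2, 4, 5, 6
  4: 1, 2, 3, 5
  5: 1, 2, 3, 4
  6: 1, 3

Step 2: Run BFS/DFS from vertex 1:
  Visited: {1, 3, 4, 5, 6, 2}
  Reached 6 of 6 vertices

Step 3: All 6 vertices reached from vertex 1, so the graph is connected.
Answer: Yes, the graph is connected.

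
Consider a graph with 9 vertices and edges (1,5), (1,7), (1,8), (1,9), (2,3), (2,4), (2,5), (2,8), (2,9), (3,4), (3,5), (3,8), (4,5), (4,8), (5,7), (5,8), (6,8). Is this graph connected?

Step 1: Build adjacency list from edges:
  1: 5, 7, 8, 9
  2: 3, 4, 5, 8, 9
  3: 2, 4, 5, 8
  4: 2, 3, 5, 8
  5: 1, 2, 3, 4, 7, 8
  6: 8
  7: 1, 5
  8: 1, 2, 3, 4, 5, 6
  9: 1, 2

Step 2: Run BFS/DFS from vertex 1:
  Visited: {1, 5, 7, 8, 9, 2, 3, 4, 6}
  Reached 9 of 9 vertices

Step 3: All 9 vertices reached from vertex 1, so the graph is connected.
Answer: Yes, the graph is connected.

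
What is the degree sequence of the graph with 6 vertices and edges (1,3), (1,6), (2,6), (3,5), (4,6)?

Step 1: Count edges incident to each vertex:
  deg(1) = 2 (neighbors: 3, 6)
  deg(2) = 1 (neighbors: 6)
  deg(3) = 2 (neighbors: 1, 5)
  deg(4) = 1 (neighbors: 6)
  deg(5) = 1 (neighbors: 3)
  deg(6) = 3 (neighbors: 1, 2, 4)

Step 2: Sort degrees in non-increasing order:
  Degrees: [2, 1, 2, 1, 1, 3] -> sorted: [3, 2, 2, 1, 1, 1]

Degree sequence: [3, 2, 2, 1, 1, 1]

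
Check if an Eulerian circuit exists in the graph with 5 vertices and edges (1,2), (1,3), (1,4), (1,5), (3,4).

Step 1: Find the degree of each vertex:
  deg(1) = 4
  deg(2) = 1
  deg(3) = 2
  deg(4) = 2
  deg(5) = 1

Step 2: Count vertices with odd degree:
  Odd-degree vertices: 2, 5 (2 total)

Step 3: Apply Euler's theorem:
  - Eulerian circuit exists iff graph is connected and all vertices have even degree
  - Eulerian path exists iff graph is connected and has 0 or 2 odd-degree vertices

Graph is connected with exactly 2 odd-degree vertices (2, 5).
Eulerian path exists (starting and ending at the odd-degree vertices), but no Eulerian circuit.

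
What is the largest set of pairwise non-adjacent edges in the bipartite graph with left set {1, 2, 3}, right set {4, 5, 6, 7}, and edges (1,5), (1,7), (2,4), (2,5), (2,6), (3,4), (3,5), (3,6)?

Step 1: List the neighbors of each left vertex:
  1: 5, 7
  2: 4, 5, 6
  3: 4, 5, 6

Step 2: Greedily match left vertices, then look for augmenting paths:
  Match 1 -- 5
  Match 2 -- 4
  Match 3 -- 6
  No augmenting path remains.

Step 3: Verify this is maximum:
  Matching size 3 = min(|L|, |R|) = min(3, 4), which is an upper bound, so this matching is maximum.

Maximum matching: {(1,5), (2,4), (3,6)}
Size: 3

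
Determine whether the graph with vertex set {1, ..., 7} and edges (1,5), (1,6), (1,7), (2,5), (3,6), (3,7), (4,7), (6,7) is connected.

Step 1: Build adjacency list from edges:
  1: 5, 6, 7
  2: 5
  3: 6, 7
  4: 7
  5: 1, 2
  6: 1, 3, 7
  7: 1, 3, 4, 6

Step 2: Run BFS/DFS from vertex 1:
  Visited: {1, 5, 6, 7, 2, 3, 4}
  Reached 7 of 7 vertices

Step 3: All 7 vertices reached from vertex 1, so the graph is connected.
Answer: Yes, the graph is connected.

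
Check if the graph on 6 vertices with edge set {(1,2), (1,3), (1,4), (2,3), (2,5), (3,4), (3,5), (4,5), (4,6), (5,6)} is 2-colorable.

Step 1: Attempt 2-coloring using BFS:
  Start at vertex 1, assign color 0
  Color vertex 2 with color 1 (neighbor of 1)
  Color vertex 3 with color 1 (neighbor of 1)
  Color vertex 4 with color 1 (neighbor of 1)

Step 2: Conflict found! Vertices 2 and 3 are adjacent but have the same color.
This means the graph contains an odd cycle.

The graph is NOT bipartite.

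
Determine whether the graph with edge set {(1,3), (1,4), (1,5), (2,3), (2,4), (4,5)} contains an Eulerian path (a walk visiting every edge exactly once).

Step 1: Find the degree of each vertex:
  deg(1) = 3
  deg(2) = 2
  deg(3) = 2
  deg(4) = 3
  deg(5) = 2

Step 2: Count vertices with odd degree:
  Odd-degree vertices: 1, 4 (2 total)

Step 3: Apply Euler's theorem:
  - Eulerian circuit exists iff graph is connected and all vertices have even degree
  - Eulerian path exists iff graph is connected and has 0 or 2 odd-degree vertices

Graph is connected with exactly 2 odd-degree vertices (1, 4).
Eulerian path exists (starting and ending at the odd-degree vertices), but no Eulerian circuit.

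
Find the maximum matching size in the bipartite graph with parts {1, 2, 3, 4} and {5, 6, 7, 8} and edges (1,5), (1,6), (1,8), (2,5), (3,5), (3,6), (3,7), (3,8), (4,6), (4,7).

Step 1: List the neighbors of each left vertex:
  1: 5, 6, 8
  2: 5
  3: 5, 6, 7, 8
  4: 6, 7

Step 2: Greedily match left vertices, then look for augmenting paths:
  Match 1 -- 8
  Match 2 -- 5
  Match 3 -- 6
  Match 4 -- 7
  No augmenting path remains.

Step 3: Verify this is maximum:
  Matching size 4 = min(|L|, |R|) = min(4, 4), which is an upper bound, so this matching is maximum.

Maximum matching: {(1,8), (2,5), (3,6), (4,7)}
Size: 4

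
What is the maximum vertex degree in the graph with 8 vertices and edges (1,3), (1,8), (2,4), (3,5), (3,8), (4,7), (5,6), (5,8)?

Step 1: Count edges incident to each vertex:
  deg(1) = 2 (neighbors: 3, 8)
  deg(2) = 1 (neighbors: 4)
  deg(3) = 3 (neighbors: 1, 5, 8)
  deg(4) = 2 (neighbors: 2, 7)
  deg(5) = 3 (neighbors: 3, 6, 8)
  deg(6) = 1 (neighbors: 5)
  deg(7) = 1 (neighbors: 4)
  deg(8) = 3 (neighbors: 1, 3, 5)

Step 2: Find maximum:
  max(2, 1, 3, 2, 3, 1, 1, 3) = 3 (vertex 3)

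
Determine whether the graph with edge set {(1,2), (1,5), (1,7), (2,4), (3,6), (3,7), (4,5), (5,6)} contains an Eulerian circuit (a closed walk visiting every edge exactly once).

Step 1: Find the degree of each vertex:
  deg(1) = 3
  deg(2) = 2
  deg(3) = 2
  deg(4) = 2
  deg(5) = 3
  deg(6) = 2
  deg(7) = 2

Step 2: Count vertices with odd degree:
  Odd-degree vertices: 1, 5 (2 total)

Step 3: Apply Euler's theorem:
  - Eulerian circuit exists iff graph is connected and all vertices have even degree
  - Eulerian path exists iff graph is connected and has 0 or 2 odd-degree vertices

Graph is connected with exactly 2 odd-degree vertices (1, 5).
Eulerian path exists (starting and ending at the odd-degree vertices), but no Eulerian circuit.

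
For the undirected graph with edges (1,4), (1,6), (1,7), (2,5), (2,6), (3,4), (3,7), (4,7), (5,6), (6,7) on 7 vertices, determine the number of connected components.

Step 1: Build adjacency list from edges:
  1: 4, 6, 7
  2: 5, 6
  3: 4, 7
  4: 1, 3, 7
  5: 2, 6
  6: 1, 2, 5, 7
  7: 1, 3, 4, 6

Step 2: Run BFS/DFS from vertex 1:
  Visited: {1, 4, 6, 7, 3, 2, 5}
  Reached 7 of 7 vertices

Step 3: All 7 vertices reached from vertex 1, so the graph is connected.
Number of connected components: 1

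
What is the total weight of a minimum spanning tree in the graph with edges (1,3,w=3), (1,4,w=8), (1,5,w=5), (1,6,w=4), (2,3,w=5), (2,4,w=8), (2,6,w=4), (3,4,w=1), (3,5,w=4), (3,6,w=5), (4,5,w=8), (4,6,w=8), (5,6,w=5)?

Apply Kruskal's algorithm (sort edges by weight, add if no cycle):

Sorted edges by weight:
  (3,4) w=1
  (1,3) w=3
  (1,6) w=4
  (2,6) w=4
  (3,5) w=4
  (1,5) w=5
  (2,3) w=5
  (3,6) w=5
  (5,6) w=5
  (1,4) w=8
  (2,4) w=8
  (4,6) w=8
  (4,5) w=8

Add edge (3,4) w=1 -- no cycle. Running total: 1
Add edge (1,3) w=3 -- no cycle. Running total: 4
Add edge (1,6) w=4 -- no cycle. Running total: 8
Add edge (2,6) w=4 -- no cycle. Running total: 12
Add edge (3,5) w=4 -- no cycle. Running total: 16

MST edges: (3,4,w=1), (1,3,w=3), (1,6,w=4), (2,6,w=4), (3,5,w=4)
Total MST weight: 1 + 3 + 4 + 4 + 4 = 16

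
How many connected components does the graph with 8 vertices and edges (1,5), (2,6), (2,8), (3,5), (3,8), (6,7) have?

Step 1: Build adjacency list from edges:
  1: 5
  2: 6, 8
  3: 5, 8
  4: (none)
  5: 1, 3
  6: 2, 7
  7: 6
  8: 2, 3

Step 2: Run BFS/DFS from vertex 1:
  Visited: {1, 5, 3, 8, 2, 6, 7}
  Reached 7 of 8 vertices

Step 3: Only 7 of 8 vertices reached. Graph is disconnected.
Connected components: {1, 2, 3, 5, 6, 7, 8}, {4}
Number of connected components: 2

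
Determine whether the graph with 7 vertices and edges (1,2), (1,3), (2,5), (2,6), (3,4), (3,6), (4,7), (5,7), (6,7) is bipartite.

Step 1: Attempt 2-coloring using BFS:
  Start at vertex 1, assign color 0
  Color vertex 2 with color 1 (neighbor of 1)
  Color vertex 3 with color 1 (neighbor of 1)
  Color vertex 5 with color 0 (neighbor of 2)
  Color vertex 6 with color 0 (neighbor of 2)
  Color vertex 4 with color 0 (neighbor of 3)
  Color vertex 7 with color 1 (neighbor of 5)

Step 2: 2-coloring succeeded. No conflicts found.
  Set A (color 0): {1, 4, 5, 6}
  Set B (color 1): {2, 3, 7}

The graph is bipartite with partition {1, 4, 5, 6}, {2, 3, 7}.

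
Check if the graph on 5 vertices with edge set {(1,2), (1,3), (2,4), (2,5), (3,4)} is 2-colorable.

Step 1: Attempt 2-coloring using BFS:
  Start at vertex 1, assign color 0
  Color vertex 2 with color 1 (neighbor of 1)
  Color vertex 3 with color 1 (neighbor of 1)
  Color vertex 4 with color 0 (neighbor of 2)
  Color vertex 5 with color 0 (neighbor of 2)

Step 2: 2-coloring succeeded. No conflicts found.
  Set A (color 0): {1, 4, 5}
  Set B (color 1): {2, 3}

The graph is bipartite with partition {1, 4, 5}, {2, 3}.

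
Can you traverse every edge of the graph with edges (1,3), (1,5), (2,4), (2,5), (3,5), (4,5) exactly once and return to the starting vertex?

Step 1: Find the degree of each vertex:
  deg(1) = 2
  deg(2) = 2
  deg(3) = 2
  deg(4) = 2
  deg(5) = 4

Step 2: Count vertices with odd degree:
  All vertices have even degree (0 odd-degree vertices)

Step 3: Apply Euler's theorem:
  - Eulerian circuit exists iff graph is connected and all vertices have even degree
  - Eulerian path exists iff graph is connected and has 0 or 2 odd-degree vertices

Graph is connected with 0 odd-degree vertices.
Both Eulerian circuit and Eulerian path exist.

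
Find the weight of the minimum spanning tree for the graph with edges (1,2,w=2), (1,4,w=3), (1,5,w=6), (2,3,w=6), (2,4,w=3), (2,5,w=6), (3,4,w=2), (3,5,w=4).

Apply Kruskal's algorithm (sort edges by weight, add if no cycle):

Sorted edges by weight:
  (1,2) w=2
  (3,4) w=2
  (1,4) w=3
  (2,4) w=3
  (3,5) w=4
  (1,5) w=6
  (2,5) w=6
  (2,3) w=6

Add edge (1,2) w=2 -- no cycle. Running total: 2
Add edge (3,4) w=2 -- no cycle. Running total: 4
Add edge (1,4) w=3 -- no cycle. Running total: 7
Skip edge (2,4) w=3 -- would create cycle
Add edge (3,5) w=4 -- no cycle. Running total: 11

MST edges: (1,2,w=2), (3,4,w=2), (1,4,w=3), (3,5,w=4)
Total MST weight: 2 + 2 + 3 + 4 = 11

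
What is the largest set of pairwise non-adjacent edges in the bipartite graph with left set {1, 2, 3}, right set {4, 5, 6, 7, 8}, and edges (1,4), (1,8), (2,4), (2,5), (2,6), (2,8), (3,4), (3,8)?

Step 1: List the neighbors of each left vertex:
  1: 4, 8
  2: 4, 5, 6, 8
  3: 4, 8

Step 2: Greedily match left vertices, then look for augmenting paths:
  Match 1 -- 4
  Match 2 -- 5
  Match 3 -- 8
  No augmenting path remains.

Step 3: Verify this is maximum:
  Matching size 3 = min(|L|, |R|) = min(3, 5), which is an upper bound, so this matching is maximum.

Maximum matching: {(1,4), (2,5), (3,8)}
Size: 3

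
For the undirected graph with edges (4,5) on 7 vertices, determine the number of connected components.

Step 1: Build adjacency list from edges:
  1: (none)
  2: (none)
  3: (none)
  4: 5
  5: 4
  6: (none)
  7: (none)

Step 2: Run BFS/DFS from vertex 1:
  Visited: {1}
  Reached 1 of 7 vertices

Step 3: Only 1 of 7 vertices reached. Graph is disconnected.
Connected components: {1}, {2}, {3}, {4, 5}, {6}, {7}
Number of connected components: 6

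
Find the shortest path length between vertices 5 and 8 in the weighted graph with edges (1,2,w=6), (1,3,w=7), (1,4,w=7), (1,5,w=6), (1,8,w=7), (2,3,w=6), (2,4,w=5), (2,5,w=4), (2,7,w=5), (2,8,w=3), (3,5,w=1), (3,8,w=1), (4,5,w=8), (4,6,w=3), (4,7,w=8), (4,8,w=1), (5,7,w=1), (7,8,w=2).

Step 1: Build adjacency list with weights:
  1: 2(w=6), 3(w=7), 4(w=7), 5(w=6), 8(w=7)
  2: 1(w=6), 3(w=6), 4(w=5), 5(w=4), 7(w=5), 8(w=3)
  3: 1(w=7), 2(w=6), 5(w=1), 8(w=1)
  4: 1(w=7), 2(w=5), 5(w=8), 6(w=3), 7(w=8), 8(w=1)
  5: 1(w=6), 2(w=4), 3(w=1), 4(w=8), 7(w=1)
  6: 4(w=3)
  7: 2(w=5), 4(w=8), 5(w=1), 8(w=2)
  8: 1(w=7), 2(w=3), 3(w=1), 4(w=1), 7(w=2)

Step 2: Apply Dijkstra's algorithm from vertex 5:
  Visit vertex 5 (distance=0)
    Update dist[1] = 6
    Update dist[2] = 4
    Update dist[3] = 1
    Update dist[4] = 8
    Update dist[7] = 1
  Visit vertex 3 (distance=1)
    Update dist[8] = 2
  Visit vertex 7 (distance=1)
  Visit vertex 8 (distance=2)
    Update dist[4] = 3

Step 3: Shortest path: 5 -> 3 -> 8
Total weight: 1 + 1 = 2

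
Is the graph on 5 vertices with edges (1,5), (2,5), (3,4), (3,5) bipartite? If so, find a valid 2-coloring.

Step 1: Attempt 2-coloring using BFS:
  Start at vertex 1, assign color 0
  Color vertex 5 with color 1 (neighbor of 1)
  Color vertex 2 with color 0 (neighbor of 5)
  Color vertex 3 with color 0 (neighbor of 5)
  Color vertex 4 with color 1 (neighbor of 3)

Step 2: 2-coloring succeeded. No conflicts found.
  Set A (color 0): {1, 2, 3}
  Set B (color 1): {4, 5}

The graph is bipartite with partition {1, 2, 3}, {4, 5}.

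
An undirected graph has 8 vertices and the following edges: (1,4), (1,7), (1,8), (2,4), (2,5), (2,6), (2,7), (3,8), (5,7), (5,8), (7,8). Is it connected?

Step 1: Build adjacency list from edges:
  1: 4, 7, 8
  2: 4, 5, 6, 7
  3: 8
  4: 1, 2
  5: 2, 7, 8
  6: 2
  7: 1, 2, 5, 8
  8: 1, 3, 5, 7

Step 2: Run BFS/DFS from vertex 1:
  Visited: {1, 4, 7, 8, 2, 5, 3, 6}
  Reached 8 of 8 vertices

Step 3: All 8 vertices reached from vertex 1, so the graph is connected.
Answer: Yes, the graph is connected.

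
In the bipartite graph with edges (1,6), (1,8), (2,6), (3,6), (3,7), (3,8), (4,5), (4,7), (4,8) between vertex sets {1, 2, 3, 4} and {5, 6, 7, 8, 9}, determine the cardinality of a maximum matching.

Step 1: List the neighbors of each left vertex:
  1: 6, 8
  2: 6
  3: 6, 7, 8
  4: 5, 7, 8

Step 2: Greedily match left vertices, then look for augmenting paths:
  Match 1 -- 8
  Match 2 -- 6
  Match 3 -- 7
  Match 4 -- 5
  No augmenting path remains.

Step 3: Verify this is maximum:
  Matching size 4 = min(|L|, |R|) = min(4, 5), which is an upper bound, so this matching is maximum.

Maximum matching: {(1,8), (2,6), (3,7), (4,5)}
Size: 4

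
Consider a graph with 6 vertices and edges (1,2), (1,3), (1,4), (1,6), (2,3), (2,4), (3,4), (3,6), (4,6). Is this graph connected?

Step 1: Build adjacency list from edges:
  1: 2, 3, 4, 6
  2: 1, 3, 4
  3: 1, 2, 4, 6
  4: 1, 2, 3, 6
  5: (none)
  6: 1, 3, 4

Step 2: Run BFS/DFS from vertex 1:
  Visited: {1, 2, 3, 4, 6}
  Reached 5 of 6 vertices

Step 3: Only 5 of 6 vertices reached. Graph is disconnected.
Connected components: {1, 2, 3, 4, 6}, {5}
Answer: No, the graph is not connected (2 components).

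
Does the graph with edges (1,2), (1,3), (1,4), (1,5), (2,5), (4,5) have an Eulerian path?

Step 1: Find the degree of each vertex:
  deg(1) = 4
  deg(2) = 2
  deg(3) = 1
  deg(4) = 2
  deg(5) = 3

Step 2: Count vertices with odd degree:
  Odd-degree vertices: 3, 5 (2 total)

Step 3: Apply Euler's theorem:
  - Eulerian circuit exists iff graph is connected and all vertices have even degree
  - Eulerian path exists iff graph is connected and has 0 or 2 odd-degree vertices

Graph is connected with exactly 2 odd-degree vertices (3, 5).
Eulerian path exists (starting and ending at the odd-degree vertices), but no Eulerian circuit.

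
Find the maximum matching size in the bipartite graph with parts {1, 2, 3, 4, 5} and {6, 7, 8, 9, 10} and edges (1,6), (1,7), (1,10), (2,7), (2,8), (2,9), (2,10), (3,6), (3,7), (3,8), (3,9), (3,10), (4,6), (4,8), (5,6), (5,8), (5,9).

Step 1: List the neighbors of each left vertex:
  1: 6, 7, 10
  2: 7, 8, 9, 10
  3: 6, 7, 8, 9, 10
  4: 6, 8
  5: 6, 8, 9

Step 2: Greedily match left vertices, then look for augmenting paths:
  Match 1 -- 10
  Match 2 -- 7
  Match 3 -- 8
  Match 4 -- 6
  Match 5 -- 9
  No augmenting path remains.

Step 3: Verify this is maximum:
  Matching size 5 = min(|L|, |R|) = min(5, 5), which is an upper bound, so this matching is maximum.

Maximum matching: {(1,10), (2,7), (3,8), (4,6), (5,9)}
Size: 5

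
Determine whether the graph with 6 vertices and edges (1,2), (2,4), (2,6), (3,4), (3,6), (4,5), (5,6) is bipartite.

Step 1: Attempt 2-coloring using BFS:
  Start at vertex 1, assign color 0
  Color vertex 2 with color 1 (neighbor of 1)
  Color vertex 4 with color 0 (neighbor of 2)
  Color vertex 6 with color 0 (neighbor of 2)
  Color vertex 3 with color 1 (neighbor of 4)
  Color vertex 5 with color 1 (neighbor of 4)

Step 2: 2-coloring succeeded. No conflicts found.
  Set A (color 0): {1, 4, 6}
  Set B (color 1): {2, 3, 5}

The graph is bipartite with partition {1, 4, 6}, {2, 3, 5}.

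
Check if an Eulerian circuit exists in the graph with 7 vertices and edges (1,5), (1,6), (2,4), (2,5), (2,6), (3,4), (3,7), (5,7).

Step 1: Find the degree of each vertex:
  deg(1) = 2
  deg(2) = 3
  deg(3) = 2
  deg(4) = 2
  deg(5) = 3
  deg(6) = 2
  deg(7) = 2

Step 2: Count vertices with odd degree:
  Odd-degree vertices: 2, 5 (2 total)

Step 3: Apply Euler's theorem:
  - Eulerian circuit exists iff graph is connected and all vertices have even degree
  - Eulerian path exists iff graph is connected and has 0 or 2 odd-degree vertices

Graph is connected with exactly 2 odd-degree vertices (2, 5).
Eulerian path exists (starting and ending at the odd-degree vertices), but no Eulerian circuit.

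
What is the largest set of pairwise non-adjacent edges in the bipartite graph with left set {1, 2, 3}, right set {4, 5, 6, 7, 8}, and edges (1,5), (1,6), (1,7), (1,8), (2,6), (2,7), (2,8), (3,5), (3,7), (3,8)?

Step 1: List the neighbors of each left vertex:
  1: 5, 6, 7, 8
  2: 6, 7, 8
  3: 5, 7, 8

Step 2: Greedily match left vertices, then look for augmenting paths:
  Match 1 -- 5
  Match 2 -- 6
  Match 3 -- 7
  No augmenting path remains.

Step 3: Verify this is maximum:
  Matching size 3 = min(|L|, |R|) = min(3, 5), which is an upper bound, so this matching is maximum.

Maximum matching: {(1,5), (2,6), (3,7)}
Size: 3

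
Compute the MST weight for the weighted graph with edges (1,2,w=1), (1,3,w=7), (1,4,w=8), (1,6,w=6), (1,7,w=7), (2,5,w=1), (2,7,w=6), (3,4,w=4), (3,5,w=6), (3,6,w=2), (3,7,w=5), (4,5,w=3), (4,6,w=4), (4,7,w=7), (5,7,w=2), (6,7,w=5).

Apply Kruskal's algorithm (sort edges by weight, add if no cycle):

Sorted edges by weight:
  (1,2) w=1
  (2,5) w=1
  (3,6) w=2
  (5,7) w=2
  (4,5) w=3
  (3,4) w=4
  (4,6) w=4
  (3,7) w=5
  (6,7) w=5
  (1,6) w=6
  (2,7) w=6
  (3,5) w=6
  (1,3) w=7
  (1,7) w=7
  (4,7) w=7
  (1,4) w=8

Add edge (1,2) w=1 -- no cycle. Running total: 1
Add edge (2,5) w=1 -- no cycle. Running total: 2
Add edge (3,6) w=2 -- no cycle. Running total: 4
Add edge (5,7) w=2 -- no cycle. Running total: 6
Add edge (4,5) w=3 -- no cycle. Running total: 9
Add edge (3,4) w=4 -- no cycle. Running total: 13

MST edges: (1,2,w=1), (2,5,w=1), (3,6,w=2), (5,7,w=2), (4,5,w=3), (3,4,w=4)
Total MST weight: 1 + 1 + 2 + 2 + 3 + 4 = 13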